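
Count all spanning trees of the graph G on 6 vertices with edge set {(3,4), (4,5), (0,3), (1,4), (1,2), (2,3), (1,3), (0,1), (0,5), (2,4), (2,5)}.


By Kirchhoff's matrix tree theorem, the number of spanning trees equals
the determinant of any cofactor of the Laplacian matrix L.
G has 6 vertices and 11 edges.
Computing the (5 x 5) cofactor determinant gives 225.

225


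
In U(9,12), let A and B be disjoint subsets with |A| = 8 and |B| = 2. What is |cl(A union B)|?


|A union B| = 8 + 2 = 10 (disjoint).
In U(9,12), cl(S) = S if |S| < 9, else cl(S) = E.
Since 10 >= 9, cl(A union B) = E.
|cl(A union B)| = 12.

12


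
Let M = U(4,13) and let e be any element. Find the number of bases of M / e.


Contracting e from U(4,13) gives U(3,12).
Bases of U(3,12) = C(12,3) = 12! / (3! * 9!) = 220.

220


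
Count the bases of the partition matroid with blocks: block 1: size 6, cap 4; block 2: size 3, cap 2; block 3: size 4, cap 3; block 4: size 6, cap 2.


A basis picks exactly ci elements from block i.
Number of bases = product of C(|Si|, ci).
= C(6,4) * C(3,2) * C(4,3) * C(6,2)
= 15 * 3 * 4 * 15
= 2700.

2700


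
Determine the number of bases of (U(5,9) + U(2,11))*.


(M1+M2)* = M1* + M2*.
M1* = U(4,9), bases: C(9,4) = 126.
M2* = U(9,11), bases: C(11,9) = 55.
|B(M*)| = 126 * 55 = 6930.

6930


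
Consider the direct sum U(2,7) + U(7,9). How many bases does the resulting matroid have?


Bases of a direct sum M1 + M2: |B| = |B(M1)| * |B(M2)|.
|B(U(2,7))| = C(7,2) = 21.
|B(U(7,9))| = C(9,7) = 36.
Total bases = 21 * 36 = 756.

756


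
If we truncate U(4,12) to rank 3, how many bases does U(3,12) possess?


Truncating U(4,12) to rank 3 gives U(3,12).
Bases of U(3,12) are all 3-element subsets of 12 elements.
Number of bases = C(12,3) = 12! / (3! * 9!) = 220.

220


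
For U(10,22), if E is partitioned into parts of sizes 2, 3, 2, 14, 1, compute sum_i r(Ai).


r(Ai) = min(|Ai|, 10) for each part.
Sum = min(2,10) + min(3,10) + min(2,10) + min(14,10) + min(1,10)
    = 2 + 3 + 2 + 10 + 1
    = 18.

18


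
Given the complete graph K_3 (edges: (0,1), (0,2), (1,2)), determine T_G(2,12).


T(K_3; x,y) = x^2 + x + y.
T(2,12) = 4 + 2 + 12 = 18.

18


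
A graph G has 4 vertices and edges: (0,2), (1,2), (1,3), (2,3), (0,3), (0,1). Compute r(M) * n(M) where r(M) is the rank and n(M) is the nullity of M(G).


r(M) = |V| - c = 4 - 1 = 3.
nullity = |E| - r(M) = 6 - 3 = 3.
Product = 3 * 3 = 9.

9


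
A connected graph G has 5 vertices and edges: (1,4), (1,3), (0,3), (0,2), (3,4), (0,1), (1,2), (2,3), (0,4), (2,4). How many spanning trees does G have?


By Kirchhoff's matrix tree theorem, the number of spanning trees equals
the determinant of any cofactor of the Laplacian matrix L.
G has 5 vertices and 10 edges.
Computing the (4 x 4) cofactor determinant gives 125.

125


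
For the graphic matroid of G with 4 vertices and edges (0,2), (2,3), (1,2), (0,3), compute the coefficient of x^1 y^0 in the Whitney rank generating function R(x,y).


R(x,y) = sum over A in 2^E of x^(r(E)-r(A)) * y^(|A|-r(A)).
G has 4 vertices, 4 edges. r(E) = 3.
Enumerate all 2^4 = 16 subsets.
Count subsets with r(E)-r(A)=1 and |A|-r(A)=0: 6.

6


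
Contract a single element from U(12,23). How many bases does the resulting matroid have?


Contracting e from U(12,23) gives U(11,22).
Bases of U(11,22) = C(22,11) = 705432.

705432


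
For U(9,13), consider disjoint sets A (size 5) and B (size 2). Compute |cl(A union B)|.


|A union B| = 5 + 2 = 7 (disjoint).
In U(9,13), cl(S) = S if |S| < 9, else cl(S) = E.
Since 7 < 9, cl(A union B) = A union B.
|cl(A union B)| = 7.

7


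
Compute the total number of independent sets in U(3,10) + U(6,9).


For a direct sum, |I(M1+M2)| = |I(M1)| * |I(M2)|.
|I(U(3,10))| = sum C(10,k) for k=0..3 = 176.
|I(U(6,9))| = sum C(9,k) for k=0..6 = 466.
Total = 176 * 466 = 82016.

82016


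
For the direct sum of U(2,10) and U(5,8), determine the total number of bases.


Bases of a direct sum M1 + M2: |B| = |B(M1)| * |B(M2)|.
|B(U(2,10))| = C(10,2) = 45.
|B(U(5,8))| = C(8,5) = 56.
Total bases = 45 * 56 = 2520.

2520


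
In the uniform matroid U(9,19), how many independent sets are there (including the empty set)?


Independent sets of U(9,19) are all subsets of size <= 9.
Count = C(19,0) + C(19,1) + C(19,2) + C(19,3) + C(19,4) + C(19,5) + C(19,6) + C(19,7) + C(19,8) + C(19,9)
     = 1 + 19 + 171 + 969 + 3876 + 11628 + 27132 + 50388 + 75582 + 92378
     = 262144.

262144


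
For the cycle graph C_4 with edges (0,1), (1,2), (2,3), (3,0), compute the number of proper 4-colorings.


P(C_4, k) = (k-1)^4 + (-1)^4*(k-1).
P(4) = (3)^4 + 3
= 81 + 3 = 84.

84


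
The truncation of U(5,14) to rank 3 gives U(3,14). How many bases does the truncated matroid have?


Truncating U(5,14) to rank 3 gives U(3,14).
Bases of U(3,14) are all 3-element subsets of 14 elements.
Number of bases = C(14,3) = (14 * 13 * 12) / (1 * 2 * 3) = 364.

364


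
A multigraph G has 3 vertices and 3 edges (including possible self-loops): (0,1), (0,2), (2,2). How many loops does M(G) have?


In a graphic matroid, a loop is a self-loop edge (u,u) with rank 0.
Examining all 3 edges for self-loops...
Self-loops found: (2,2)
Number of loops = 1.

1


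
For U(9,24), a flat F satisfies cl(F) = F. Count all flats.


Flats of U(9,24): every subset of size < 9 is a flat, plus E itself.
Count = (24 choose 0) + (24 choose 1) + (24 choose 2) + (24 choose 3) + (24 choose 4) + (24 choose 5) + (24 choose 6) + (24 choose 7) + (24 choose 8) + 1
     = 1 + 24 + 276 + 2024 + 10626 + 42504 + 134596 + 346104 + 735471 + 1
     = 1271627.

1271627


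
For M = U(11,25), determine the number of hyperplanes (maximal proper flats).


Hyperplanes of U(11,25) are flats of rank 10.
In a uniform matroid, these are exactly the (10)-element subsets.
Count = (25 choose 10) = 3268760.

3268760


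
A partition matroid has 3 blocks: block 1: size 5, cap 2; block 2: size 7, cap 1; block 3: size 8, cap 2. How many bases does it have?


A basis picks exactly ci elements from block i.
Number of bases = product of C(|Si|, ci).
= C(5,2) * C(7,1) * C(8,2)
= 10 * 7 * 28
= 1960.

1960


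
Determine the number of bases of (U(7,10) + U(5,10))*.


(M1+M2)* = M1* + M2*.
M1* = U(3,10), bases: C(10,3) = 120.
M2* = U(5,10), bases: C(10,5) = 252.
|B(M*)| = 120 * 252 = 30240.

30240


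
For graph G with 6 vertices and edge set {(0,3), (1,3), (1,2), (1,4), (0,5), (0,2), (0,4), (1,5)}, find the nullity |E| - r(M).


Cycle rank (nullity) = |E| - r(M) = |E| - (|V| - c).
|E| = 8, |V| = 6, c = 1.
Nullity = 8 - (6 - 1) = 8 - 5 = 3.

3


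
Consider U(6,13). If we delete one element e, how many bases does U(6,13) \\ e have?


Deleting e from U(6,13) gives U(6,12) since n > r.
Bases of U(6,12) = C(12,6) = 12! / (6! * 6!) = 924.

924


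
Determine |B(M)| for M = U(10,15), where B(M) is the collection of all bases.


Bases of U(10,15) are all 10-element subsets of the 15-element ground set.
Number of bases = C(15,10).
(15 choose 10) = 3003.

3003


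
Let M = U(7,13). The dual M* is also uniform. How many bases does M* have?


The dual of U(r,n) is U(n-r, n) = U(6,13).
Bases of U(6,13) are all (6)-element subsets.
|B(M*)| = (13 choose 6) = 1716.

1716


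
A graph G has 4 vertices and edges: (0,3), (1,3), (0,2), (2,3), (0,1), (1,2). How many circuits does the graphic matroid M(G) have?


A circuit in a graphic matroid = edge set of a simple cycle.
G has 4 vertices and 6 edges.
Enumerating all minimal edge subsets forming cycles...
Total circuits found: 7.

7


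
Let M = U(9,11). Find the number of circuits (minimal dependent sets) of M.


In U(9,11), circuits are the (10)-element subsets.
Any set of 10 elements is dependent, and removing any one element gives
an independent set of size 9, so it is a minimal dependent set.
Number of circuits = C(11,10) = 11.

11


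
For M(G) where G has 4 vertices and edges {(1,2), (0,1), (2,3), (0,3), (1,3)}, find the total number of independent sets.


An independent set in a graphic matroid is an acyclic edge subset.
G has 4 vertices and 5 edges.
Enumerate all 2^5 = 32 subsets, checking for acyclicity.
Total independent sets = 24.

24


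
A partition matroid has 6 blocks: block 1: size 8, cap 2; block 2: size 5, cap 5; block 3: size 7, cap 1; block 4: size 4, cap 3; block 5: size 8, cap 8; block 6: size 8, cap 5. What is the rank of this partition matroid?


Rank of a partition matroid = sum of min(|Si|, ci) for each block.
= min(8,2) + min(5,5) + min(7,1) + min(4,3) + min(8,8) + min(8,5)
= 2 + 5 + 1 + 3 + 8 + 5
= 24.

24


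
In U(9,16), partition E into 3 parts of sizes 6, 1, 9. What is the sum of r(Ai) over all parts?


r(Ai) = min(|Ai|, 9) for each part.
Sum = min(6,9) + min(1,9) + min(9,9)
    = 6 + 1 + 9
    = 16.

16


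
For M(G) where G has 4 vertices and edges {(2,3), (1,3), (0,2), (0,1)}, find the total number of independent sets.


An independent set in a graphic matroid is an acyclic edge subset.
G has 4 vertices and 4 edges.
Enumerate all 2^4 = 16 subsets, checking for acyclicity.
Total independent sets = 15.

15


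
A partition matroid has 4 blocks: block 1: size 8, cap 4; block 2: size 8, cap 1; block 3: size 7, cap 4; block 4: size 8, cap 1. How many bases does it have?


A basis picks exactly ci elements from block i.
Number of bases = product of C(|Si|, ci).
= C(8,4) * C(8,1) * C(7,4) * C(8,1)
= 70 * 8 * 35 * 8
= 156800.

156800


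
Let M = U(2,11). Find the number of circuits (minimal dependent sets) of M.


In U(2,11), circuits are the (3)-element subsets.
Any set of 3 elements is dependent, and removing any one element gives
an independent set of size 2, so it is a minimal dependent set.
Number of circuits = C(11,3) = 11! / (3! * 8!) = 165.

165


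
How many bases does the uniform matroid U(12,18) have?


Bases of U(12,18) are all 12-element subsets of the 18-element ground set.
Number of bases = C(18,12).
C(18,12) = 18! / (12! * 6!) = 18564.

18564


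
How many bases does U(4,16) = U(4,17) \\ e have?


Deleting e from U(4,17) gives U(4,16) since n > r.
Bases of U(4,16) = C(16,4) = 16! / (4! * 12!) = 1820.

1820


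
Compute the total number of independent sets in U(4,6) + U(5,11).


For a direct sum, |I(M1+M2)| = |I(M1)| * |I(M2)|.
|I(U(4,6))| = sum C(6,k) for k=0..4 = 57.
|I(U(5,11))| = sum C(11,k) for k=0..5 = 1024.
Total = 57 * 1024 = 58368.

58368


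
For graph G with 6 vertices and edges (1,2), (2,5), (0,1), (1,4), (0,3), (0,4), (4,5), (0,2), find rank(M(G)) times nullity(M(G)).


r(M) = |V| - c = 6 - 1 = 5.
nullity = |E| - r(M) = 8 - 5 = 3.
Product = 5 * 3 = 15.

15


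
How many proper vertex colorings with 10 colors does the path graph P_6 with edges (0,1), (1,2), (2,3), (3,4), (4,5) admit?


P(P_6, k) = k * (k-1)^(5).
P(10) = 10 * 9^5 = 10 * 59049 = 590490.

590490


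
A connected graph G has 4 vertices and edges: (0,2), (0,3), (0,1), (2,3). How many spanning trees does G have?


By Kirchhoff's matrix tree theorem, the number of spanning trees equals
the determinant of any cofactor of the Laplacian matrix L.
G has 4 vertices and 4 edges.
Computing the (3 x 3) cofactor determinant gives 3.

3


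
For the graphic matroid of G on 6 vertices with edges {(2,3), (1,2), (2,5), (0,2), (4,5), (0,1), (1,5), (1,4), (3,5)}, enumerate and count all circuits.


A circuit in a graphic matroid = edge set of a simple cycle.
G has 6 vertices and 9 edges.
Enumerating all minimal edge subsets forming cycles...
Total circuits found: 11.

11


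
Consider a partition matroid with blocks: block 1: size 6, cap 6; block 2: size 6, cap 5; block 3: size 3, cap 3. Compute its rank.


Rank of a partition matroid = sum of min(|Si|, ci) for each block.
= min(6,6) + min(6,5) + min(3,3)
= 6 + 5 + 3
= 14.

14


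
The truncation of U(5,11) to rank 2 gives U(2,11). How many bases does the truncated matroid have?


Truncating U(5,11) to rank 2 gives U(2,11).
Bases of U(2,11) are all 2-element subsets of 11 elements.
Number of bases = C(11,2) = (11 * 10) / (1 * 2) = 55.

55


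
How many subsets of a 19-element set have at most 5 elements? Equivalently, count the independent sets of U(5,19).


Independent sets of U(5,19) are all subsets of size <= 5.
Count = (19 choose 0) + (19 choose 1) + (19 choose 2) + (19 choose 3) + (19 choose 4) + (19 choose 5)
     = 1 + 19 + 171 + 969 + 3876 + 11628
     = 16664.

16664


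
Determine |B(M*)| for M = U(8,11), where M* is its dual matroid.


The dual of U(r,n) is U(n-r, n) = U(3,11).
Bases of U(3,11) are all (3)-element subsets.
|B(M*)| = (11 choose 3) = 165.

165


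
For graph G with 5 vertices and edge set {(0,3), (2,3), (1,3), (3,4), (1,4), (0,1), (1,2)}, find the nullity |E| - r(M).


Cycle rank (nullity) = |E| - r(M) = |E| - (|V| - c).
|E| = 7, |V| = 5, c = 1.
Nullity = 7 - (5 - 1) = 7 - 4 = 3.

3


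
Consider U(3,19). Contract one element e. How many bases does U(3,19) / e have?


Contracting e from U(3,19) gives U(2,18).
Bases of U(2,18) = C(18,2) = 18! / (2! * 16!) = 153.

153


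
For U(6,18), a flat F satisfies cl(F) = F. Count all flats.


Flats of U(6,18): every subset of size < 6 is a flat, plus E itself.
Count = C(18,0) + C(18,1) + C(18,2) + C(18,3) + C(18,4) + C(18,5) + 1
     = 1 + 18 + 153 + 816 + 3060 + 8568 + 1
     = 12617.

12617


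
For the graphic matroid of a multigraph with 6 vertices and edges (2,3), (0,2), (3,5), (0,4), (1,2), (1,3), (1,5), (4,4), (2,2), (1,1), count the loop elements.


In a graphic matroid, a loop is a self-loop edge (u,u) with rank 0.
Examining all 10 edges for self-loops...
Self-loops found: (4,4), (2,2), (1,1)
Number of loops = 3.

3


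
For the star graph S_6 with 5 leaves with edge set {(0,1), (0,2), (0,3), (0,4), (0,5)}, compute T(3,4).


A star on 6 vertices is a tree with 5 edges.
T(x,y) = x^(5) for any tree.
T(3,4) = 3^5 = 243.

243


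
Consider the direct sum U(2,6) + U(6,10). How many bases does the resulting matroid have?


Bases of a direct sum M1 + M2: |B| = |B(M1)| * |B(M2)|.
|B(U(2,6))| = C(6,2) = 15.
|B(U(6,10))| = C(10,6) = 210.
Total bases = 15 * 210 = 3150.

3150


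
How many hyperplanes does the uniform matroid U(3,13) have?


Hyperplanes of U(3,13) are flats of rank 2.
In a uniform matroid, these are exactly the (2)-element subsets.
Count = (13 choose 2) = 78.

78


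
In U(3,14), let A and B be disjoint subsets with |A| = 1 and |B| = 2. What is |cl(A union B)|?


|A union B| = 1 + 2 = 3 (disjoint).
In U(3,14), cl(S) = S if |S| < 3, else cl(S) = E.
Since 3 >= 3, cl(A union B) = E.
|cl(A union B)| = 14.

14


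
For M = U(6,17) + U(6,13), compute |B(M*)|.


(M1+M2)* = M1* + M2*.
M1* = U(11,17), bases: C(17,11) = 12376.
M2* = U(7,13), bases: C(13,7) = 1716.
|B(M*)| = 12376 * 1716 = 21237216.

21237216


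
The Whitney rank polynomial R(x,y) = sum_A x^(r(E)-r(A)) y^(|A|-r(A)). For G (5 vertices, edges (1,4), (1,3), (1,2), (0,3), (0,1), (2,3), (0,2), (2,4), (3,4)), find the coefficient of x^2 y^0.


R(x,y) = sum over A in 2^E of x^(r(E)-r(A)) * y^(|A|-r(A)).
G has 5 vertices, 9 edges. r(E) = 4.
Enumerate all 2^9 = 512 subsets.
Count subsets with r(E)-r(A)=2 and |A|-r(A)=0: 36.

36


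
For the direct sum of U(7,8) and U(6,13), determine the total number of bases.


Bases of a direct sum M1 + M2: |B| = |B(M1)| * |B(M2)|.
|B(U(7,8))| = C(8,7) = 8.
|B(U(6,13))| = C(13,6) = 1716.
Total bases = 8 * 1716 = 13728.

13728


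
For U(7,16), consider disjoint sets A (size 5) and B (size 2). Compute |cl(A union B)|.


|A union B| = 5 + 2 = 7 (disjoint).
In U(7,16), cl(S) = S if |S| < 7, else cl(S) = E.
Since 7 >= 7, cl(A union B) = E.
|cl(A union B)| = 16.

16


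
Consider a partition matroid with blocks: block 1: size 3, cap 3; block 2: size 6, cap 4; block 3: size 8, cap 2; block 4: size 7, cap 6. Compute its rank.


Rank of a partition matroid = sum of min(|Si|, ci) for each block.
= min(3,3) + min(6,4) + min(8,2) + min(7,6)
= 3 + 4 + 2 + 6
= 15.

15


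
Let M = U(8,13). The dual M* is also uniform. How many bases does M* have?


The dual of U(r,n) is U(n-r, n) = U(5,13).
Bases of U(5,13) are all (5)-element subsets.
|B(M*)| = (13 choose 5) = 1287.

1287


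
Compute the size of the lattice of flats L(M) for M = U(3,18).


Flats of U(3,18): every subset of size < 3 is a flat, plus E itself.
Count = C(18,0) + C(18,1) + C(18,2) + 1
     = 1 + 18 + 153 + 1
     = 173.

173


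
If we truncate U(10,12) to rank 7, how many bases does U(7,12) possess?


Truncating U(10,12) to rank 7 gives U(7,12).
Bases of U(7,12) are all 7-element subsets of 12 elements.
Number of bases = C(12,7) = 792.

792


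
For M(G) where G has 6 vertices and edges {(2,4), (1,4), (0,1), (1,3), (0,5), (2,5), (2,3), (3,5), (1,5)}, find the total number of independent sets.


An independent set in a graphic matroid is an acyclic edge subset.
G has 6 vertices and 9 edges.
Enumerate all 2^9 = 512 subsets, checking for acyclicity.
Total independent sets = 292.

292


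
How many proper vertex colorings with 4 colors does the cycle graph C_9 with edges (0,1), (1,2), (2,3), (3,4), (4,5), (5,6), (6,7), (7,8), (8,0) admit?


P(C_9, k) = (k-1)^9 + (-1)^9*(k-1).
P(4) = (3)^9 - 3
= 19683 - 3 = 19680.

19680


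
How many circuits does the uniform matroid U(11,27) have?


In U(11,27), circuits are the (12)-element subsets.
Any set of 12 elements is dependent, and removing any one element gives
an independent set of size 11, so it is a minimal dependent set.
Number of circuits = C(27,12) = 27! / (12! * 15!) = 17383860.

17383860


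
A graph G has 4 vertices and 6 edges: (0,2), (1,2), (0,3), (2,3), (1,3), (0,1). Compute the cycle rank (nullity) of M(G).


Cycle rank (nullity) = |E| - r(M) = |E| - (|V| - c).
|E| = 6, |V| = 4, c = 1.
Nullity = 6 - (4 - 1) = 6 - 3 = 3.

3


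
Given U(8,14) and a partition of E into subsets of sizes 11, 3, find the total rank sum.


r(Ai) = min(|Ai|, 8) for each part.
Sum = min(11,8) + min(3,8)
    = 8 + 3
    = 11.

11


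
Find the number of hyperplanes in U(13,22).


Hyperplanes of U(13,22) are flats of rank 12.
In a uniform matroid, these are exactly the (12)-element subsets.
Count = C(22,12) = 646646.

646646


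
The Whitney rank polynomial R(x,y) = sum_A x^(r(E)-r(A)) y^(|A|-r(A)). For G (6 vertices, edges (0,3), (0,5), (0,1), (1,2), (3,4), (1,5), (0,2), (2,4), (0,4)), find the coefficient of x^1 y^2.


R(x,y) = sum over A in 2^E of x^(r(E)-r(A)) * y^(|A|-r(A)).
G has 6 vertices, 9 edges. r(E) = 5.
Enumerate all 2^9 = 512 subsets.
Count subsets with r(E)-r(A)=1 and |A|-r(A)=2: 19.

19


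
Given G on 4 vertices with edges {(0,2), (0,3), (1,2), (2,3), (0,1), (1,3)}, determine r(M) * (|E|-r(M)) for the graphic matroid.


r(M) = |V| - c = 4 - 1 = 3.
nullity = |E| - r(M) = 6 - 3 = 3.
Product = 3 * 3 = 9.

9


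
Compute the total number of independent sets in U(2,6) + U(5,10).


For a direct sum, |I(M1+M2)| = |I(M1)| * |I(M2)|.
|I(U(2,6))| = sum C(6,k) for k=0..2 = 22.
|I(U(5,10))| = sum C(10,k) for k=0..5 = 638.
Total = 22 * 638 = 14036.

14036


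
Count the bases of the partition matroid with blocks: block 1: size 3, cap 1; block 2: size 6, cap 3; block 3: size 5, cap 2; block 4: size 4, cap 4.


A basis picks exactly ci elements from block i.
Number of bases = product of C(|Si|, ci).
= C(3,1) * C(6,3) * C(5,2) * C(4,4)
= 3 * 20 * 10 * 1
= 600.

600


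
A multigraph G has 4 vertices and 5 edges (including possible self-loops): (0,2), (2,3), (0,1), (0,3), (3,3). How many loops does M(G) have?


In a graphic matroid, a loop is a self-loop edge (u,u) with rank 0.
Examining all 5 edges for self-loops...
Self-loops found: (3,3)
Number of loops = 1.

1


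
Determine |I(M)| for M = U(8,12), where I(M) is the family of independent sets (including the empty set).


Independent sets of U(8,12) are all subsets of size <= 8.
Count = C(12,0) + C(12,1) + C(12,2) + C(12,3) + C(12,4) + C(12,5) + C(12,6) + C(12,7) + C(12,8)
     = 1 + 12 + 66 + 220 + 495 + 792 + 924 + 792 + 495
     = 3797.

3797


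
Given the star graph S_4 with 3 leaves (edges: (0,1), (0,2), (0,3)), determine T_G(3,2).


A star on 4 vertices is a tree with 3 edges.
T(x,y) = x^(3) for any tree.
T(3,2) = 3^3 = 27.

27


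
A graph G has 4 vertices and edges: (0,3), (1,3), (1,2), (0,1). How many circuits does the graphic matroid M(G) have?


A circuit in a graphic matroid = edge set of a simple cycle.
G has 4 vertices and 4 edges.
Enumerating all minimal edge subsets forming cycles...
Total circuits found: 1.

1


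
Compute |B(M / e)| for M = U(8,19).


Contracting e from U(8,19) gives U(7,18).
Bases of U(7,18) = C(18,7) = 18! / (7! * 11!) = 31824.

31824


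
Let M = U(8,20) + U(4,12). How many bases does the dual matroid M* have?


(M1+M2)* = M1* + M2*.
M1* = U(12,20), bases: C(20,12) = 125970.
M2* = U(8,12), bases: C(12,8) = 495.
|B(M*)| = 125970 * 495 = 62355150.

62355150


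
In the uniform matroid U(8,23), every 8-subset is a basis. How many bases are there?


Bases of U(8,23) are all 8-element subsets of the 23-element ground set.
Number of bases = C(23,8).
C(23,8) = 23! / (8! * 15!) = 490314.

490314


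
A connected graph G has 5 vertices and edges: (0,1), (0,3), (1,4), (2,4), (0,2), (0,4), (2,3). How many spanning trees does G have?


By Kirchhoff's matrix tree theorem, the number of spanning trees equals
the determinant of any cofactor of the Laplacian matrix L.
G has 5 vertices and 7 edges.
Computing the (4 x 4) cofactor determinant gives 21.

21


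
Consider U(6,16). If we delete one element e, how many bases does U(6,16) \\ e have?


Deleting e from U(6,16) gives U(6,15) since n > r.
Bases of U(6,15) = C(15,6) = 5005.

5005


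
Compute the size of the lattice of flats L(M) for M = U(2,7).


Flats of U(2,7): every subset of size < 2 is a flat, plus E itself.
Count = C(7,0) + C(7,1) + 1
     = 1 + 7 + 1
     = 9.

9


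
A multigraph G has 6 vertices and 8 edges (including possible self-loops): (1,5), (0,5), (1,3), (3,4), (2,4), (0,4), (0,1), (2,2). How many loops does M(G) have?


In a graphic matroid, a loop is a self-loop edge (u,u) with rank 0.
Examining all 8 edges for self-loops...
Self-loops found: (2,2)
Number of loops = 1.

1


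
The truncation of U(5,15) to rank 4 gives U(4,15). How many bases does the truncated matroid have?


Truncating U(5,15) to rank 4 gives U(4,15).
Bases of U(4,15) are all 4-element subsets of 15 elements.
Number of bases = C(15,4) = 15! / (4! * 11!) = 1365.

1365


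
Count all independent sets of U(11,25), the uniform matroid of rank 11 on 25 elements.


Independent sets of U(11,25) are all subsets of size <= 11.
Count = C(25,0) + C(25,1) + C(25,2) + C(25,3) + C(25,4) + C(25,5) + C(25,6) + C(25,7) + C(25,8) + C(25,9) + C(25,10) + C(25,11)
     = 1 + 25 + 300 + 2300 + 12650 + 53130 + 177100 + 480700 + 1081575 + 2042975 + 3268760 + 4457400
     = 11576916.

11576916


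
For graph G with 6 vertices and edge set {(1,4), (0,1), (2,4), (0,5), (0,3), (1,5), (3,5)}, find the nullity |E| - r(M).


Cycle rank (nullity) = |E| - r(M) = |E| - (|V| - c).
|E| = 7, |V| = 6, c = 1.
Nullity = 7 - (6 - 1) = 7 - 5 = 2.

2


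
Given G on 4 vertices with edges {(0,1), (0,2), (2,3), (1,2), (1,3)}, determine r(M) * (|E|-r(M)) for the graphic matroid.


r(M) = |V| - c = 4 - 1 = 3.
nullity = |E| - r(M) = 5 - 3 = 2.
Product = 3 * 2 = 6.

6


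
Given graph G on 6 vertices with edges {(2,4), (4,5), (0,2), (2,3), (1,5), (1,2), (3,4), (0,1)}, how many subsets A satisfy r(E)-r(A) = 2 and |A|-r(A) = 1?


R(x,y) = sum over A in 2^E of x^(r(E)-r(A)) * y^(|A|-r(A)).
G has 6 vertices, 8 edges. r(E) = 5.
Enumerate all 2^8 = 256 subsets.
Count subsets with r(E)-r(A)=2 and |A|-r(A)=1: 11.

11


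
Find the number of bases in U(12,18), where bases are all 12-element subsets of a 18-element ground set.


Bases of U(12,18) are all 12-element subsets of the 18-element ground set.
Number of bases = C(18,12).
(18 choose 12) = 18564.

18564


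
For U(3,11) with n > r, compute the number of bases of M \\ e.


Deleting e from U(3,11) gives U(3,10) since n > r.
Bases of U(3,10) = (10 choose 3) = 120.

120


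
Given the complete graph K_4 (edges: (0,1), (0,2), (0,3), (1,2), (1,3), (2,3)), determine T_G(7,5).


T(K_4; x,y) = x^3 + 3x^2 + 4xy + 2x + y^3 + 3y^2 + 2y.
Substituting x=7, y=5:
= 343 + 147 + 140 + 14 + 125 + 75 + 10
= 854.

854


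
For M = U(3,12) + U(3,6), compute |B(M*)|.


(M1+M2)* = M1* + M2*.
M1* = U(9,12), bases: C(12,9) = 220.
M2* = U(3,6), bases: C(6,3) = 20.
|B(M*)| = 220 * 20 = 4400.

4400


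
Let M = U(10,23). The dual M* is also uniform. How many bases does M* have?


The dual of U(r,n) is U(n-r, n) = U(13,23).
Bases of U(13,23) are all (13)-element subsets.
|B(M*)| = C(23,13) = 1144066.

1144066


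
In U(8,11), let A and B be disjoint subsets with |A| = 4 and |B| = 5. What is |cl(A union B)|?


|A union B| = 4 + 5 = 9 (disjoint).
In U(8,11), cl(S) = S if |S| < 8, else cl(S) = E.
Since 9 >= 8, cl(A union B) = E.
|cl(A union B)| = 11.

11


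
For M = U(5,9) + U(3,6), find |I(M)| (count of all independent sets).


For a direct sum, |I(M1+M2)| = |I(M1)| * |I(M2)|.
|I(U(5,9))| = sum C(9,k) for k=0..5 = 382.
|I(U(3,6))| = sum C(6,k) for k=0..3 = 42.
Total = 382 * 42 = 16044.

16044


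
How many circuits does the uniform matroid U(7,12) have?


In U(7,12), circuits are the (8)-element subsets.
Any set of 8 elements is dependent, and removing any one element gives
an independent set of size 7, so it is a minimal dependent set.
Number of circuits = C(12,8) = 495.

495


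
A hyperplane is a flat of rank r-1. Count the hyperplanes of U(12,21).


Hyperplanes of U(12,21) are flats of rank 11.
In a uniform matroid, these are exactly the (11)-element subsets.
Count = (21 choose 11) = 352716.

352716


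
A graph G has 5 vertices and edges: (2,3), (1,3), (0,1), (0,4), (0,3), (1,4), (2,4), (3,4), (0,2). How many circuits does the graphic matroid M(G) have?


A circuit in a graphic matroid = edge set of a simple cycle.
G has 5 vertices and 9 edges.
Enumerating all minimal edge subsets forming cycles...
Total circuits found: 22.

22


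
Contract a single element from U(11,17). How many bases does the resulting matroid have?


Contracting e from U(11,17) gives U(10,16).
Bases of U(10,16) = (16 choose 10) = 8008.

8008


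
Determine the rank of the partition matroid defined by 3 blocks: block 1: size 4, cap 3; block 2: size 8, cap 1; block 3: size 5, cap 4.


Rank of a partition matroid = sum of min(|Si|, ci) for each block.
= min(4,3) + min(8,1) + min(5,4)
= 3 + 1 + 4
= 8.

8


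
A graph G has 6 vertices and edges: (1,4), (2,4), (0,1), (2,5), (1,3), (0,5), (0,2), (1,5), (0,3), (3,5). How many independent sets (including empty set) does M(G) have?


An independent set in a graphic matroid is an acyclic edge subset.
G has 6 vertices and 10 edges.
Enumerate all 2^10 = 1024 subsets, checking for acyclicity.
Total independent sets = 454.

454


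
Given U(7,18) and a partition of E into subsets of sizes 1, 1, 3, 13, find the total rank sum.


r(Ai) = min(|Ai|, 7) for each part.
Sum = min(1,7) + min(1,7) + min(3,7) + min(13,7)
    = 1 + 1 + 3 + 7
    = 12.

12


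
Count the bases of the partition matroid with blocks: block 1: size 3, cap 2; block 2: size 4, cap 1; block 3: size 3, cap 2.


A basis picks exactly ci elements from block i.
Number of bases = product of C(|Si|, ci).
= C(3,2) * C(4,1) * C(3,2)
= 3 * 4 * 3
= 36.

36


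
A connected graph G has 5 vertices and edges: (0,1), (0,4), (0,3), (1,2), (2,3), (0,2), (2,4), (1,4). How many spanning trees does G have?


By Kirchhoff's matrix tree theorem, the number of spanning trees equals
the determinant of any cofactor of the Laplacian matrix L.
G has 5 vertices and 8 edges.
Computing the (4 x 4) cofactor determinant gives 40.

40


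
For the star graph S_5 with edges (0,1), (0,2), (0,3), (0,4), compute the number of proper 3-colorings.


P(tree, k) = k * (k-1)^(4) for any tree on 5 vertices.
P(3) = 3 * 2^4 = 3 * 16 = 48.

48


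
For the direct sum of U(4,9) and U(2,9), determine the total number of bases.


Bases of a direct sum M1 + M2: |B| = |B(M1)| * |B(M2)|.
|B(U(4,9))| = C(9,4) = 126.
|B(U(2,9))| = C(9,2) = 36.
Total bases = 126 * 36 = 4536.

4536


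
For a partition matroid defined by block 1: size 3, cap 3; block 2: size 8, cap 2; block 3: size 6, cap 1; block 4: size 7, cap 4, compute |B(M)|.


A basis picks exactly ci elements from block i.
Number of bases = product of C(|Si|, ci).
= C(3,3) * C(8,2) * C(6,1) * C(7,4)
= 1 * 28 * 6 * 35
= 5880.

5880


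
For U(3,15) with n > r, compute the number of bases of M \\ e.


Deleting e from U(3,15) gives U(3,14) since n > r.
Bases of U(3,14) = C(14,3) = 14! / (3! * 11!) = 364.

364


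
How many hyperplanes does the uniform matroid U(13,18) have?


Hyperplanes of U(13,18) are flats of rank 12.
In a uniform matroid, these are exactly the (12)-element subsets.
Count = C(18,12) = 18564.

18564


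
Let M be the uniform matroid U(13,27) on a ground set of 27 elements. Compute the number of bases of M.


Bases of U(13,27) are all 13-element subsets of the 27-element ground set.
Number of bases = C(27,13).
C(27,13) = 27! / (13! * 14!) = 20058300.

20058300


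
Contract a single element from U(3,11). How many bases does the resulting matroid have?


Contracting e from U(3,11) gives U(2,10).
Bases of U(2,10) = C(10,2) = 10! / (2! * 8!) = 45.

45


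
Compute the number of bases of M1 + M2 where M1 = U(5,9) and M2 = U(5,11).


Bases of a direct sum M1 + M2: |B| = |B(M1)| * |B(M2)|.
|B(U(5,9))| = C(9,5) = 126.
|B(U(5,11))| = C(11,5) = 462.
Total bases = 126 * 462 = 58212.

58212


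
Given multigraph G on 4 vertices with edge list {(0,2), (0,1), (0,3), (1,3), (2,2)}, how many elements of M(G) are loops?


In a graphic matroid, a loop is a self-loop edge (u,u) with rank 0.
Examining all 5 edges for self-loops...
Self-loops found: (2,2)
Number of loops = 1.

1


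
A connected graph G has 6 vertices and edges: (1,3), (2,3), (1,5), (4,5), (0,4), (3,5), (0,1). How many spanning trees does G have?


By Kirchhoff's matrix tree theorem, the number of spanning trees equals
the determinant of any cofactor of the Laplacian matrix L.
G has 6 vertices and 7 edges.
Computing the (5 x 5) cofactor determinant gives 11.

11


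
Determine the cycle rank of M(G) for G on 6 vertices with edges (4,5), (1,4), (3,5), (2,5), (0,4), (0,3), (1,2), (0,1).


Cycle rank (nullity) = |E| - r(M) = |E| - (|V| - c).
|E| = 8, |V| = 6, c = 1.
Nullity = 8 - (6 - 1) = 8 - 5 = 3.

3


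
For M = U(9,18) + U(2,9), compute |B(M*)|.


(M1+M2)* = M1* + M2*.
M1* = U(9,18), bases: C(18,9) = 48620.
M2* = U(7,9), bases: C(9,7) = 36.
|B(M*)| = 48620 * 36 = 1750320.

1750320


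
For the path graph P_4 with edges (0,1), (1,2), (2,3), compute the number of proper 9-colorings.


P(P_4, k) = k * (k-1)^(3).
P(9) = 9 * 8^3 = 9 * 512 = 4608.

4608


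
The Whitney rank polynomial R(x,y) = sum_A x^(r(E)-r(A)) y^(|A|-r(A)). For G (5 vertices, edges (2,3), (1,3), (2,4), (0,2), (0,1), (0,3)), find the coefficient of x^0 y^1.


R(x,y) = sum over A in 2^E of x^(r(E)-r(A)) * y^(|A|-r(A)).
G has 5 vertices, 6 edges. r(E) = 4.
Enumerate all 2^6 = 64 subsets.
Count subsets with r(E)-r(A)=0 and |A|-r(A)=1: 5.

5


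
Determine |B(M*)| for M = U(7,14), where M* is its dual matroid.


The dual of U(r,n) is U(n-r, n) = U(7,14).
Bases of U(7,14) are all (7)-element subsets.
|B(M*)| = (14 choose 7) = 3432.

3432


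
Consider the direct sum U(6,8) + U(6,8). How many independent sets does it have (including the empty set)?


For a direct sum, |I(M1+M2)| = |I(M1)| * |I(M2)|.
|I(U(6,8))| = sum C(8,k) for k=0..6 = 247.
|I(U(6,8))| = sum C(8,k) for k=0..6 = 247.
Total = 247 * 247 = 61009.

61009


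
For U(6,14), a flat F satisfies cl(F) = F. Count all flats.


Flats of U(6,14): every subset of size < 6 is a flat, plus E itself.
Count = (14 choose 0) + (14 choose 1) + (14 choose 2) + (14 choose 3) + (14 choose 4) + (14 choose 5) + 1
     = 1 + 14 + 91 + 364 + 1001 + 2002 + 1
     = 3474.

3474


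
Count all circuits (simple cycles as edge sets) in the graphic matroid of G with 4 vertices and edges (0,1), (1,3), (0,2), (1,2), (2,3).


A circuit in a graphic matroid = edge set of a simple cycle.
G has 4 vertices and 5 edges.
Enumerating all minimal edge subsets forming cycles...
Total circuits found: 3.

3


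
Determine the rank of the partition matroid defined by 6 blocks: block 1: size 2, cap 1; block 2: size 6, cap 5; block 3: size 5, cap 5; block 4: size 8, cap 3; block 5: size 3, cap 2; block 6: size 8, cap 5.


Rank of a partition matroid = sum of min(|Si|, ci) for each block.
= min(2,1) + min(6,5) + min(5,5) + min(8,3) + min(3,2) + min(8,5)
= 1 + 5 + 5 + 3 + 2 + 5
= 21.

21


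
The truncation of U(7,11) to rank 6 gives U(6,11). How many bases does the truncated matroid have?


Truncating U(7,11) to rank 6 gives U(6,11).
Bases of U(6,11) are all 6-element subsets of 11 elements.
Number of bases = C(11,6) = 462.

462


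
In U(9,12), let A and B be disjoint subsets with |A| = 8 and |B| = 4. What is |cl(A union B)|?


|A union B| = 8 + 4 = 12 (disjoint).
In U(9,12), cl(S) = S if |S| < 9, else cl(S) = E.
Since 12 >= 9, cl(A union B) = E.
|cl(A union B)| = 12.

12


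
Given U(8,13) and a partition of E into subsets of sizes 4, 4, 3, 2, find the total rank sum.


r(Ai) = min(|Ai|, 8) for each part.
Sum = min(4,8) + min(4,8) + min(3,8) + min(2,8)
    = 4 + 4 + 3 + 2
    = 13.

13


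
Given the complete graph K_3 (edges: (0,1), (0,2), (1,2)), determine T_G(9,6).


T(K_3; x,y) = x^2 + x + y.
T(9,6) = 81 + 9 + 6 = 96.

96


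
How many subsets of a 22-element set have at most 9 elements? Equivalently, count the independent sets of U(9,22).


Independent sets of U(9,22) are all subsets of size <= 9.
Count = C(22,0) + C(22,1) + C(22,2) + C(22,3) + C(22,4) + C(22,5) + C(22,6) + C(22,7) + C(22,8) + C(22,9)
     = 1 + 22 + 231 + 1540 + 7315 + 26334 + 74613 + 170544 + 319770 + 497420
     = 1097790.

1097790


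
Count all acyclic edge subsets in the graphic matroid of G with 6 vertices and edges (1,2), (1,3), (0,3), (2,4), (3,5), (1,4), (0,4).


An independent set in a graphic matroid is an acyclic edge subset.
G has 6 vertices and 7 edges.
Enumerate all 2^7 = 128 subsets, checking for acyclicity.
Total independent sets = 104.

104


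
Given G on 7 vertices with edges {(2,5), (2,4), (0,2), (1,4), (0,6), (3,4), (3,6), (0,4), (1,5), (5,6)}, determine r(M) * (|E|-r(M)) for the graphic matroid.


r(M) = |V| - c = 7 - 1 = 6.
nullity = |E| - r(M) = 10 - 6 = 4.
Product = 6 * 4 = 24.

24


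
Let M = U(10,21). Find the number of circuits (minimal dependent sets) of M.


In U(10,21), circuits are the (11)-element subsets.
Any set of 11 elements is dependent, and removing any one element gives
an independent set of size 10, so it is a minimal dependent set.
Number of circuits = C(21,11) = 352716.

352716


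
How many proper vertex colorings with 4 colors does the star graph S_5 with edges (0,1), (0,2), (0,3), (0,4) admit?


P(tree, k) = k * (k-1)^(4) for any tree on 5 vertices.
P(4) = 4 * 3^4 = 4 * 81 = 324.

324


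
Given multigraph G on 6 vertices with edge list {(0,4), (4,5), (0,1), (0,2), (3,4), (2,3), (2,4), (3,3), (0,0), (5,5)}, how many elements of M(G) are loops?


In a graphic matroid, a loop is a self-loop edge (u,u) with rank 0.
Examining all 10 edges for self-loops...
Self-loops found: (3,3), (0,0), (5,5)
Number of loops = 3.

3


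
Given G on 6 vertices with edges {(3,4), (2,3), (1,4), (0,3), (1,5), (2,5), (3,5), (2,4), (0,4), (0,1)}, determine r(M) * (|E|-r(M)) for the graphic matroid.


r(M) = |V| - c = 6 - 1 = 5.
nullity = |E| - r(M) = 10 - 5 = 5.
Product = 5 * 5 = 25.

25


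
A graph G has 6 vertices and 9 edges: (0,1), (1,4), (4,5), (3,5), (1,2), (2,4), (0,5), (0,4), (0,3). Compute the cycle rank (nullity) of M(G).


Cycle rank (nullity) = |E| - r(M) = |E| - (|V| - c).
|E| = 9, |V| = 6, c = 1.
Nullity = 9 - (6 - 1) = 9 - 5 = 4.

4


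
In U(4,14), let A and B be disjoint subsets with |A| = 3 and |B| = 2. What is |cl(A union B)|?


|A union B| = 3 + 2 = 5 (disjoint).
In U(4,14), cl(S) = S if |S| < 4, else cl(S) = E.
Since 5 >= 4, cl(A union B) = E.
|cl(A union B)| = 14.

14


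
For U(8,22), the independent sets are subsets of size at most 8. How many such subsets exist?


Independent sets of U(8,22) are all subsets of size <= 8.
Count = (22 choose 0) + (22 choose 1) + (22 choose 2) + (22 choose 3) + (22 choose 4) + (22 choose 5) + (22 choose 6) + (22 choose 7) + (22 choose 8)
     = 1 + 22 + 231 + 1540 + 7315 + 26334 + 74613 + 170544 + 319770
     = 600370.

600370


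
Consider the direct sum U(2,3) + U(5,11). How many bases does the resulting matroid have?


Bases of a direct sum M1 + M2: |B| = |B(M1)| * |B(M2)|.
|B(U(2,3))| = C(3,2) = 3.
|B(U(5,11))| = C(11,5) = 462.
Total bases = 3 * 462 = 1386.

1386


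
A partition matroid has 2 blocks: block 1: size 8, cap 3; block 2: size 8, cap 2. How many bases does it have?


A basis picks exactly ci elements from block i.
Number of bases = product of C(|Si|, ci).
= C(8,3) * C(8,2)
= 56 * 28
= 1568.

1568


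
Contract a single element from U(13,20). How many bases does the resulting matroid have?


Contracting e from U(13,20) gives U(12,19).
Bases of U(12,19) = (19 choose 12) = 50388.

50388


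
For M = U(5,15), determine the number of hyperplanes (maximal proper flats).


Hyperplanes of U(5,15) are flats of rank 4.
In a uniform matroid, these are exactly the (4)-element subsets.
Count = C(15,4) = (15 * 14 * 13 * 12) / (1 * 2 * 3 * 4) = 1365.

1365


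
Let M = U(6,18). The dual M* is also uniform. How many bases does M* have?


The dual of U(r,n) is U(n-r, n) = U(12,18).
Bases of U(12,18) are all (12)-element subsets.
|B(M*)| = C(18,12) = 18! / (12! * 6!) = 18564.

18564


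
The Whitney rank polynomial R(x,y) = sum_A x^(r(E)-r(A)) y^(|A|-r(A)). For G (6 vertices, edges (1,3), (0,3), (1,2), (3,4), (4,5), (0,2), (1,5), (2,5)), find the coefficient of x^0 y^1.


R(x,y) = sum over A in 2^E of x^(r(E)-r(A)) * y^(|A|-r(A)).
G has 6 vertices, 8 edges. r(E) = 5.
Enumerate all 2^8 = 256 subsets.
Count subsets with r(E)-r(A)=0 and |A|-r(A)=1: 26.

26


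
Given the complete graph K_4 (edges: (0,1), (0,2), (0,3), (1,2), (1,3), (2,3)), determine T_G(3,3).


T(K_4; x,y) = x^3 + 3x^2 + 4xy + 2x + y^3 + 3y^2 + 2y.
Substituting x=3, y=3:
= 27 + 27 + 36 + 6 + 27 + 27 + 6
= 156.

156


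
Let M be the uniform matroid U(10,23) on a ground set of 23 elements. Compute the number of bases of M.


Bases of U(10,23) are all 10-element subsets of the 23-element ground set.
Number of bases = C(23,10).
(23 choose 10) = 1144066.

1144066


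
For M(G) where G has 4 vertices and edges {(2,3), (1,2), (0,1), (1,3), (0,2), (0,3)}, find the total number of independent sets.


An independent set in a graphic matroid is an acyclic edge subset.
G has 4 vertices and 6 edges.
Enumerate all 2^6 = 64 subsets, checking for acyclicity.
Total independent sets = 38.

38


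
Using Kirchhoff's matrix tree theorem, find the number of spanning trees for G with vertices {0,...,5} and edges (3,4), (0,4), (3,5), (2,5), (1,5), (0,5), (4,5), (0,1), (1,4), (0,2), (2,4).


By Kirchhoff's matrix tree theorem, the number of spanning trees equals
the determinant of any cofactor of the Laplacian matrix L.
G has 6 vertices and 11 edges.
Computing the (5 x 5) cofactor determinant gives 180.

180
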